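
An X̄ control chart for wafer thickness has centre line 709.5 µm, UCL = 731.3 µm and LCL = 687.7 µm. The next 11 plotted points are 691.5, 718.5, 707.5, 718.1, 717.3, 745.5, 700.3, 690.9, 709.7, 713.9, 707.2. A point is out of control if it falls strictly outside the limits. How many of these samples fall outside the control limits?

Compare each point to [687.7, 731.3]: sample 6 = 745.5 > UCL.

1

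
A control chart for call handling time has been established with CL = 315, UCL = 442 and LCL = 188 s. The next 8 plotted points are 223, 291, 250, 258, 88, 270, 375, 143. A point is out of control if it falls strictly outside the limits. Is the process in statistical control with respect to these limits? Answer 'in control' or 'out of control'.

out of control

Compare each point to [188, 442]: sample 5 = 88 < LCL; sample 8 = 143 < LCL.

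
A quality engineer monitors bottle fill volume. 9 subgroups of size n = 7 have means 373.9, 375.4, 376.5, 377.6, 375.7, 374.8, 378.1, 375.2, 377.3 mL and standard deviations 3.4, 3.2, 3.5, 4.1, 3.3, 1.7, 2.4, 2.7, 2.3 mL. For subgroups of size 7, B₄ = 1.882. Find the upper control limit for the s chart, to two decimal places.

s̄ = (3.4 + 3.2 + 3.5 + 4.1 + 3.3 + 1.7 + 2.4 + 2.7 + 2.3) / 9 = 2.9556
UCL_s = B₄·s̄ = 1.882 × 2.9556 = 5.5624

5.56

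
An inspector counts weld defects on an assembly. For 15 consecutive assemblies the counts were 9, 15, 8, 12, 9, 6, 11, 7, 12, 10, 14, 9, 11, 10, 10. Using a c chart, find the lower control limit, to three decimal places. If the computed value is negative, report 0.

0.619

c̄ = (9 + 15 + 8 + 12 + 9 + 6 + 11 + 7 + 12 + 10 + 14 + 9 + 11 + 10 + 10) / 15 = 153 / 15 = 10.2000
LCL = c̄ − 3√c̄ = 10.2000 − 3 × 3.1937 = 0.6188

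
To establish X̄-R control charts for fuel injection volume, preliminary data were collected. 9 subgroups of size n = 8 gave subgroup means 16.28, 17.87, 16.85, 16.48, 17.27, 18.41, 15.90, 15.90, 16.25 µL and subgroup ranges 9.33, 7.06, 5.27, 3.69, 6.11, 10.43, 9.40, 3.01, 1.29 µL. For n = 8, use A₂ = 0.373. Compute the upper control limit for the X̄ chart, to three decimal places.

19.105

X̄̄ = (16.28 + 17.87 + 16.85 + 16.48 + 17.27 + 18.41 + 15.90 + 15.90 + 16.25) / 9 = 151.2100 / 9 = 16.8011
R̄ = (9.33 + 7.06 + 5.27 + 3.69 + 6.11 + 10.43 + 9.40 + 3.01 + 1.29) / 9 = 55.5900 / 9 = 6.1767
UCL = X̄̄ + A₂·R̄ = 16.8011 + 0.373 × 6.1767 = 19.1050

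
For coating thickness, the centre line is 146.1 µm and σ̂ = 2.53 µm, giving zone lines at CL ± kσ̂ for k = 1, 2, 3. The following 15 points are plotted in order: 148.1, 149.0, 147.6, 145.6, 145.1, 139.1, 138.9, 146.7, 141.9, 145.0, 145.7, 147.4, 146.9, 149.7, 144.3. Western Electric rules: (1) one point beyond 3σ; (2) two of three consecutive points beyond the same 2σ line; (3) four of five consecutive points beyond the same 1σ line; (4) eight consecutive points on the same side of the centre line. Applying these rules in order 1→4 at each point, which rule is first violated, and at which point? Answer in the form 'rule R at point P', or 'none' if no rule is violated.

Zone of each point (C = within 1σ̂, B = 1σ̂–2σ̂, A = 2σ̂–3σ̂, * = beyond 3σ̂; sign = side of CL): 1:+C, 2:+B, 3:+C, 4:-C, 5:-C, 6:-A, 7:-A, 8:+C, 9:-B, 10:-C, 11:-C, 12:+C, 13:+C, 14:+B, 15:-C
Rule 2 (two of three consecutive points beyond the same 2σ limit) is satisfied at point 7.

rule 2 at point 7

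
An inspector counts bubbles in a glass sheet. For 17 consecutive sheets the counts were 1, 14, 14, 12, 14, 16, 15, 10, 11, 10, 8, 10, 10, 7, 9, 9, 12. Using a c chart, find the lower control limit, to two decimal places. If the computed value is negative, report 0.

c̄ = (1 + 14 + 14 + 12 + 14 + 16 + 15 + 10 + 11 + 10 + 8 + 10 + 10 + 7 + 9 + 9 + 12) / 17 = 182 / 17 = 10.7059
LCL = c̄ − 3√c̄ = 10.7059 − 3 × 3.2720 = 0.8899

0.89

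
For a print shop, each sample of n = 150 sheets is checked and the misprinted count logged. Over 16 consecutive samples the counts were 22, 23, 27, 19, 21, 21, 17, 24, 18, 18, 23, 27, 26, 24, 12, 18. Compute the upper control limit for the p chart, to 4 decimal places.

p̄ = Σdᵢ / (k·n) = 340 / (16 × 150) = 0.14167
UCL = p̄ + 3·√(p̄(1−p̄)/n) = 0.14167 + 3 × √(0.14167×0.85833/150) = 0.14167 + 3 × 0.02847 = 0.22708

0.2271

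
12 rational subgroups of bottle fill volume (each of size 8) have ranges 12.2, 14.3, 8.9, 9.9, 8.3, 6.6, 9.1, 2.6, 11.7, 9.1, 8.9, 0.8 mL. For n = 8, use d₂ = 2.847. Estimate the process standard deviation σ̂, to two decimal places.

3.00

R̄ = (12.2 + 14.3 + 8.9 + 9.9 + 8.3 + 6.6 + 9.1 + 2.6 + 11.7 + 9.1 + 8.9 + 0.8) / 12 = 8.5333
σ̂ = R̄ / d₂ = 8.5333 / 2.847 = 2.9973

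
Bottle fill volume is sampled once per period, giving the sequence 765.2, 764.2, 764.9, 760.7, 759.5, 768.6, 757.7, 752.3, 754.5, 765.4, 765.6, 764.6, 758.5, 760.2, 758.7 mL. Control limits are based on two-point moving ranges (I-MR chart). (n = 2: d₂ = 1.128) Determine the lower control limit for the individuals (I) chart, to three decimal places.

750.716

X̄ = (765.2 + 764.2 + 764.9 + 760.7 + 759.5 + 768.6 + 757.7 + 752.3 + 754.5 + 765.4 + 765.6 + 764.6 + 758.5 + 760.2 + 758.7) / 15 = 761.3733
Moving ranges: 1.0, 0.7, 4.2, 1.2, 9.1, 10.9, 5.4, 2.2, 10.9, 0.2, 1.0, 6.1, 1.7, 1.5; M̄R̄ = 56.1000 / 14 = 4.0071
LCL = X̄ − 3·M̄R̄/d₂ = 761.3733 − 3 × 4.0071 / 1.128 = 750.7160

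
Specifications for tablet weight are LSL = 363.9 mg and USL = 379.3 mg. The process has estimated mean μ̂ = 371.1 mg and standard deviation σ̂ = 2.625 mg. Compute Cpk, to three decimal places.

0.914

Cpu = (USL − μ̂) / (3σ̂) = (379.3 − 371.1) / (3 × 2.625) = 1.0413; Cpl = (μ̂ − LSL) / (3σ̂) = (371.1 − 363.9) / (3 × 2.625) = 0.9143; Cpk = min(Cpu, Cpl) = 0.9143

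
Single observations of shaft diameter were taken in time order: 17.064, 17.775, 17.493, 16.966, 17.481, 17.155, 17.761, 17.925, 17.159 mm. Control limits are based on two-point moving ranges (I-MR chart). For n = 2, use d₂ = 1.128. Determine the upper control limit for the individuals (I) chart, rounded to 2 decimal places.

18.72

X̄ = (17.064 + 17.775 + 17.493 + 16.966 + 17.481 + 17.155 + 17.761 + 17.925 + 17.159) / 9 = 17.4199
Moving ranges: 0.711, 0.282, 0.527, 0.515, 0.326, 0.606, 0.164, 0.766; M̄R̄ = 3.8970 / 8 = 0.4871
UCL = X̄ + 3·M̄R̄/d₂ = 17.4199 + 3 × 0.4871 / 1.128 = 18.7154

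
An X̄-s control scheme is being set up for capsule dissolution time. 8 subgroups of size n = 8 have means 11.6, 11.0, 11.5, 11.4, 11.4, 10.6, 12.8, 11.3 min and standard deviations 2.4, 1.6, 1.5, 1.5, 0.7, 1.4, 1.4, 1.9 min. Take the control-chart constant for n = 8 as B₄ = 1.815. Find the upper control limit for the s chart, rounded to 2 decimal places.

2.81

s̄ = (2.4 + 1.6 + 1.5 + 1.5 + 0.7 + 1.4 + 1.4 + 1.9) / 8 = 1.5500
UCL_s = B₄·s̄ = 1.815 × 1.5500 = 2.8133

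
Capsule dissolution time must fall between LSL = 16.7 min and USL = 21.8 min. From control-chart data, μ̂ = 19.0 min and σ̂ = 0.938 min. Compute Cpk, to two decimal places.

0.82

Cpu = (USL − μ̂) / (3σ̂) = (21.8 − 19.0) / (3 × 0.938) = 0.9950; Cpl = (μ̂ − LSL) / (3σ̂) = (19.0 − 16.7) / (3 × 0.938) = 0.8173; Cpk = min(Cpu, Cpl) = 0.8173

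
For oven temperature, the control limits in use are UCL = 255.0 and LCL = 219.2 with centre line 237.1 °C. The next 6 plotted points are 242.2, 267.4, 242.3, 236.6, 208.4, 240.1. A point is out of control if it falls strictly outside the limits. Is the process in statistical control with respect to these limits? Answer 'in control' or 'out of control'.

out of control

Compare each point to [219.2, 255.0]: sample 2 = 267.4 > UCL; sample 5 = 208.4 < LCL.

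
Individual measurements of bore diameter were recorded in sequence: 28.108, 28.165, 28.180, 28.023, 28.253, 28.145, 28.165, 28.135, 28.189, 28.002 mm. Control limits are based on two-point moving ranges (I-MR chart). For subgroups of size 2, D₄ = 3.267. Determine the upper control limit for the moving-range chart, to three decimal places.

0.311

Moving ranges: 0.057, 0.015, 0.157, 0.230, 0.108, 0.020, 0.030, 0.054, 0.187; M̄R̄ = 0.8580 / 9 = 0.0953
UCL_MR = D₄·M̄R̄ = 3.267 × 0.0953 = 0.3115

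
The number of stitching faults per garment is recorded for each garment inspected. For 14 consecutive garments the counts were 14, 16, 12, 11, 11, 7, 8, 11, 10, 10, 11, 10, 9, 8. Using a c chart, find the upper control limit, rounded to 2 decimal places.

c̄ = (14 + 16 + 12 + 11 + 11 + 7 + 8 + 11 + 10 + 10 + 11 + 10 + 9 + 8) / 14 = 148 / 14 = 10.5714
UCL = c̄ + 3√c̄ = 10.5714 + 3 × √10.5714 = 10.5714 + 3 × 3.2514 = 20.3255

20.33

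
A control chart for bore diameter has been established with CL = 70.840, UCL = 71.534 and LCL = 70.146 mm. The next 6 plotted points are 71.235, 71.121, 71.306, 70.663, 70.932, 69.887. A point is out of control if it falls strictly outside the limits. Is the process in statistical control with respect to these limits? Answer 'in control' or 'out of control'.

out of control

Compare each point to [70.146, 71.534]: sample 6 = 69.887 < LCL.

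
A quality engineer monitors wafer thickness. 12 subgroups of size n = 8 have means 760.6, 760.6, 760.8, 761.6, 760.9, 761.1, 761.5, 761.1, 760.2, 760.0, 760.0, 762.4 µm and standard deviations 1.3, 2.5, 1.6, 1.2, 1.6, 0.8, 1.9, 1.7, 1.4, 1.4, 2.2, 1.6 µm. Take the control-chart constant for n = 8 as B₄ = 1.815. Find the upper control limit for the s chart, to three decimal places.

2.904

s̄ = (1.3 + 2.5 + 1.6 + 1.2 + 1.6 + 0.8 + 1.9 + 1.7 + 1.4 + 1.4 + 2.2 + 1.6) / 12 = 1.6000
UCL_s = B₄·s̄ = 1.815 × 1.6000 = 2.9040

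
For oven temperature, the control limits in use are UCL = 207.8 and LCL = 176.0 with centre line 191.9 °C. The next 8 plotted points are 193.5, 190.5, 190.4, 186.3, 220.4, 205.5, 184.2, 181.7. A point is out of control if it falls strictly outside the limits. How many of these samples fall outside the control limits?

Compare each point to [176.0, 207.8]: sample 5 = 220.4 > UCL.

1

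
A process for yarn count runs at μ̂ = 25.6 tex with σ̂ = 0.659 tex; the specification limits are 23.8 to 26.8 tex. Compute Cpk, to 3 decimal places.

0.607

Cpu = (USL − μ̂) / (3σ̂) = (26.8 − 25.6) / (3 × 0.659) = 0.6070; Cpl = (μ̂ − LSL) / (3σ̂) = (25.6 − 23.8) / (3 × 0.659) = 0.9105; Cpk = min(Cpu, Cpl) = 0.6070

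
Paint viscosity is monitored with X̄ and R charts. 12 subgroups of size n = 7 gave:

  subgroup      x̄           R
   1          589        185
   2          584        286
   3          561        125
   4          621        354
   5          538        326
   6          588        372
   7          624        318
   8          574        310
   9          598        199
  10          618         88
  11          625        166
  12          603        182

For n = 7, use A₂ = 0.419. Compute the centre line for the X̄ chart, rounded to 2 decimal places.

593.58

X̄̄ = (589 + 584 + 561 + 621 + 538 + 588 + 624 + 574 + 598 + 618 + 625 + 603) / 12 = 7123.0000 / 12 = 593.5833
CL = X̄̄ = 593.5833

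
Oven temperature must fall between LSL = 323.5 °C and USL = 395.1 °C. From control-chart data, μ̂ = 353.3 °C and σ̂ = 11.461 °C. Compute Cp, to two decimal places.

1.04

Cp = (USL − LSL) / (6σ̂) = (395.1 − 323.5) / (6 × 11.461) = 71.6000 / 68.7660 = 1.0412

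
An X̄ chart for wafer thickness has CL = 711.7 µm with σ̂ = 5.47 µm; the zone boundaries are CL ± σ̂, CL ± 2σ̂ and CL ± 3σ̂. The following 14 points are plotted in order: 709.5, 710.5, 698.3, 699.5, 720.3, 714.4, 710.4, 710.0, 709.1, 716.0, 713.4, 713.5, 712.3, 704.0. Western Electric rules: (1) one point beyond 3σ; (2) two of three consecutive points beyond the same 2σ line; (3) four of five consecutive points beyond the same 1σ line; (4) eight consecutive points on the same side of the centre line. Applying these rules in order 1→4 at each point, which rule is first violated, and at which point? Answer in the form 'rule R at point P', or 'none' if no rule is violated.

Zone of each point (C = within 1σ̂, B = 1σ̂–2σ̂, A = 2σ̂–3σ̂, * = beyond 3σ̂; sign = side of CL): 1:-C, 2:-C, 3:-A, 4:-A, 5:+B, 6:+C, 7:-C, 8:-C, 9:-C, 10:+C, 11:+C, 12:+C, 13:+C, 14:-B
Rule 2 (two of three consecutive points beyond the same 2σ limit) is satisfied at point 4.

rule 2 at point 4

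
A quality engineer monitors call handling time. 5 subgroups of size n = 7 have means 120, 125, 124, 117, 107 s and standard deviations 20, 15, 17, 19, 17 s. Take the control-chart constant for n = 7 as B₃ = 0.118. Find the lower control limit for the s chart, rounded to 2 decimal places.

s̄ = (20 + 15 + 17 + 19 + 17) / 5 = 17.6000
LCL_s = B₃·s̄ = 0.118 × 17.6000 = 2.0768

2.08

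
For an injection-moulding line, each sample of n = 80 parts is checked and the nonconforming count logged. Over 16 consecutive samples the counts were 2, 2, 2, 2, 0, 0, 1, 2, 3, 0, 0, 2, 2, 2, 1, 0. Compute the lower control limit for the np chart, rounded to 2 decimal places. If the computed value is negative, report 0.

0.00

p̄ = Σdᵢ / (k·n) = 21 / (16 × 80) = 0.01641
LCL = np̄ − 3·√(np̄(1−p̄)) = 1.3125 − 3 × 1.1362 = -2.0961 → 0 (negative, so LCL = 0)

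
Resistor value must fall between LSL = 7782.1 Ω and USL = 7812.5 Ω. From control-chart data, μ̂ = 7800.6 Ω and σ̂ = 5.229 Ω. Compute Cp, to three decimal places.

Cp = (USL − LSL) / (6σ̂) = (7812.5 − 7782.1) / (6 × 5.229) = 30.4000 / 31.3740 = 0.9690

0.969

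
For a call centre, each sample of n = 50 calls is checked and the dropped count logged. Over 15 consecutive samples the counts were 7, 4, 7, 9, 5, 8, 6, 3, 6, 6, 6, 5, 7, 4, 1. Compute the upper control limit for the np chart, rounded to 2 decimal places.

12.29

p̄ = Σdᵢ / (k·n) = 84 / (15 × 50) = 0.11200
UCL = np̄ + 3·√(np̄(1−p̄)) = 5.6000 + 3 × √(5.6000×0.88800) = 5.6000 + 3 × 2.2300 = 12.2899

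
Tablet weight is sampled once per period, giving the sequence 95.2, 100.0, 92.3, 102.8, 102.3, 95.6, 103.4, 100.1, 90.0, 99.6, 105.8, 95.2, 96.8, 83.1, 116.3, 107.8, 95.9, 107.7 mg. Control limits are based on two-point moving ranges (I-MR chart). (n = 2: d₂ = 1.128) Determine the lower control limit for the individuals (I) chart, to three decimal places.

74.642

X̄ = (95.2 + 100.0 + 92.3 + 102.8 + 102.3 + 95.6 + 103.4 + 100.1 + 90.0 + 99.6 + 105.8 + 95.2 + 96.8 + 83.1 + 116.3 + 107.8 + 95.9 + 107.7) / 18 = 99.4389
Moving ranges: 4.8, 7.7, 10.5, 0.5, 6.7, 7.8, 3.3, 10.1, 9.6, 6.2, 10.6, 1.6, 13.7, 33.2, 8.5, 11.9, 11.8; M̄R̄ = 158.5000 / 17 = 9.3235
LCL = X̄ − 3·M̄R̄/d₂ = 99.4389 − 3 × 9.3235 / 1.128 = 74.6423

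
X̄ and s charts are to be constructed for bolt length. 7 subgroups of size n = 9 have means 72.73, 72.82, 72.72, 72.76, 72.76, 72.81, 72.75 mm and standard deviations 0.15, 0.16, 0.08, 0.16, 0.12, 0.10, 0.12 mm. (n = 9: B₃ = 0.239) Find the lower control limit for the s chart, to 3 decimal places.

s̄ = (0.15 + 0.16 + 0.08 + 0.16 + 0.12 + 0.10 + 0.12) / 7 = 0.1271
LCL_s = B₃·s̄ = 0.239 × 0.1271 = 0.0304

0.030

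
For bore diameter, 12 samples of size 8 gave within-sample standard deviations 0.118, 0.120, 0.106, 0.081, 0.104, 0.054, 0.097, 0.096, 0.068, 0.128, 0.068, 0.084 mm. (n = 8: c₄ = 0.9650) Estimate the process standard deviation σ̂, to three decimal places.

0.097

s̄ = (0.118 + 0.120 + 0.106 + 0.081 + 0.104 + 0.054 + 0.097 + 0.096 + 0.068 + 0.128 + 0.068 + 0.084) / 12 = 0.0937
σ̂ = s̄ / c₄ = 0.0937 / 0.9650 = 0.0971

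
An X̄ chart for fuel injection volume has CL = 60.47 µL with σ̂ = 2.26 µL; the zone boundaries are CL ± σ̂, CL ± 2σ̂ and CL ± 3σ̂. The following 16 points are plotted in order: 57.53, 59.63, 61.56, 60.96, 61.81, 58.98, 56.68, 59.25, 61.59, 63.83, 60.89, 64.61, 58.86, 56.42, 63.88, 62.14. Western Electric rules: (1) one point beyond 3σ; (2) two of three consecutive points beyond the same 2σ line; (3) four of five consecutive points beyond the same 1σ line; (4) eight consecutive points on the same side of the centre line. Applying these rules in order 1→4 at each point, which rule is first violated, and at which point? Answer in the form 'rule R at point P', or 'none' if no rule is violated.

Zone of each point (C = within 1σ̂, B = 1σ̂–2σ̂, A = 2σ̂–3σ̂, * = beyond 3σ̂; sign = side of CL): 1:-B, 2:-C, 3:+C, 4:+C, 5:+C, 6:-C, 7:-B, 8:-C, 9:+C, 10:+B, 11:+C, 12:+B, 13:-C, 14:-B, 15:+B, 16:+C
No rule fires across all 16 points.

none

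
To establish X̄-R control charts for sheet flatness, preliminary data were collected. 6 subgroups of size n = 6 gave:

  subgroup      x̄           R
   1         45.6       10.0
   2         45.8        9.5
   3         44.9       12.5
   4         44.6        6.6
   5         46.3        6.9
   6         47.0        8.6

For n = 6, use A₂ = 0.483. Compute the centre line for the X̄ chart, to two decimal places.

X̄̄ = (45.6 + 45.8 + 44.9 + 44.6 + 46.3 + 47.0) / 6 = 274.2000 / 6 = 45.7000
CL = X̄̄ = 45.7000

45.70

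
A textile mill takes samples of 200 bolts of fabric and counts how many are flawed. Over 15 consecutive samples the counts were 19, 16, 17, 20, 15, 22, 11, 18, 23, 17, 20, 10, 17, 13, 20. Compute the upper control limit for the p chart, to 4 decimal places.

0.1455

p̄ = Σdᵢ / (k·n) = 258 / (15 × 200) = 0.08600
UCL = p̄ + 3·√(p̄(1−p̄)/n) = 0.08600 + 3 × √(0.08600×0.91400/200) = 0.08600 + 3 × 0.01982 = 0.14547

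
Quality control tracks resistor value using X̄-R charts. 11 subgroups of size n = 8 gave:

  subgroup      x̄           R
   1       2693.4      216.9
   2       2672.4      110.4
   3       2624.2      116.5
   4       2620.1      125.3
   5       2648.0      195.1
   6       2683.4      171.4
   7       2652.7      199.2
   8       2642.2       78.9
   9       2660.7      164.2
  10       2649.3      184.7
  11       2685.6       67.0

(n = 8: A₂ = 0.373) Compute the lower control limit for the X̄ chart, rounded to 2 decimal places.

X̄̄ = (2693.4 + 2672.4 + 2624.2 + 2620.1 + 2648.0 + 2683.4 + 2652.7 + 2642.2 + 2660.7 + 2649.3 + 2685.6) / 11 = 29232.0000 / 11 = 2657.4545
R̄ = (216.9 + 110.4 + 116.5 + 125.3 + 195.1 + 171.4 + 199.2 + 78.9 + 164.2 + 184.7 + 67.0) / 11 = 1629.6000 / 11 = 148.1455
LCL = X̄̄ − A₂·R̄ = 2657.4545 − 0.373 × 148.1455 = 2602.1963

2602.20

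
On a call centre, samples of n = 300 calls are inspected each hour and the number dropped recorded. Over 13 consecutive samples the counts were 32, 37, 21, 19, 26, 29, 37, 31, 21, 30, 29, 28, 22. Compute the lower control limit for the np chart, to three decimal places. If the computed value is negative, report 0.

12.768

p̄ = Σdᵢ / (k·n) = 362 / (13 × 300) = 0.09282
LCL = np̄ − 3·√(np̄(1−p̄)) = 27.8462 − 3 × 5.0261 = 12.7679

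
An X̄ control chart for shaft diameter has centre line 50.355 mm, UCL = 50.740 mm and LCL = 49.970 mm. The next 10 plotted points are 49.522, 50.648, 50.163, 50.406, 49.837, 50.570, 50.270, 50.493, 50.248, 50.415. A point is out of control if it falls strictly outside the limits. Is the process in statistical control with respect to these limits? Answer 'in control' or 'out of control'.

out of control

Compare each point to [49.970, 50.740]: sample 1 = 49.522 < LCL; sample 5 = 49.837 < LCL.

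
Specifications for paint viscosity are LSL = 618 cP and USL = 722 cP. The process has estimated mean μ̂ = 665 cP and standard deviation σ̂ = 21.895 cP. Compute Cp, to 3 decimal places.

0.792

Cp = (USL − LSL) / (6σ̂) = (722 − 618) / (6 × 21.895) = 104.0000 / 131.3700 = 0.7917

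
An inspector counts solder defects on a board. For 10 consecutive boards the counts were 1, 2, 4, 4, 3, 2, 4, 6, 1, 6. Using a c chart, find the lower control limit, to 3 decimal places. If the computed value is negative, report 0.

c̄ = (1 + 2 + 4 + 4 + 3 + 2 + 4 + 6 + 1 + 6) / 10 = 33 / 10 = 3.3000
LCL = c̄ − 3√c̄ = 3.3000 − 3 × 1.8166 = -2.1498 → 0 (cannot be negative)

0.000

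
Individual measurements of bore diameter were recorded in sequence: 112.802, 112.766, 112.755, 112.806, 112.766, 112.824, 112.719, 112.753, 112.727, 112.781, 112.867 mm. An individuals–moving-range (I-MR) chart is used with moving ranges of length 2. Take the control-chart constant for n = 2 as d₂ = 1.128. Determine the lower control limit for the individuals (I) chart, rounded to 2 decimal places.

X̄ = (112.802 + 112.766 + 112.755 + 112.806 + 112.766 + 112.824 + 112.719 + 112.753 + 112.727 + 112.781 + 112.867) / 11 = 112.7787
Moving ranges: 0.036, 0.011, 0.051, 0.040, 0.058, 0.105, 0.034, 0.026, 0.054, 0.086; M̄R̄ = 0.5010 / 10 = 0.0501
LCL = X̄ − 3·M̄R̄/d₂ = 112.7787 − 3 × 0.0501 / 1.128 = 112.6455

112.65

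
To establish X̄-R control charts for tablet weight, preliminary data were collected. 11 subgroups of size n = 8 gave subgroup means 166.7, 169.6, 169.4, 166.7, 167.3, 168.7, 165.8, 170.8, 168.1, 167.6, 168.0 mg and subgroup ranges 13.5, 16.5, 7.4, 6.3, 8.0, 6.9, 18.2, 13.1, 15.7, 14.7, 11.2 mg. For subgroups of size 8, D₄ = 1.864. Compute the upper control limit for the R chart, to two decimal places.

R̄ = (13.5 + 16.5 + 7.4 + 6.3 + 8.0 + 6.9 + 18.2 + 13.1 + 15.7 + 14.7 + 11.2) / 11 = 131.5000 / 11 = 11.9545
UCL_R = D₄·R̄ = 1.864 × 11.9545 = 22.2833

22.28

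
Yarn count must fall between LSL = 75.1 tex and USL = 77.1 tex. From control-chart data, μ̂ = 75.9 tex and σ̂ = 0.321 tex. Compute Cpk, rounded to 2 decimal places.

0.83

Cpu = (USL − μ̂) / (3σ̂) = (77.1 − 75.9) / (3 × 0.321) = 1.2461; Cpl = (μ̂ − LSL) / (3σ̂) = (75.9 − 75.1) / (3 × 0.321) = 0.8307; Cpk = min(Cpu, Cpl) = 0.8307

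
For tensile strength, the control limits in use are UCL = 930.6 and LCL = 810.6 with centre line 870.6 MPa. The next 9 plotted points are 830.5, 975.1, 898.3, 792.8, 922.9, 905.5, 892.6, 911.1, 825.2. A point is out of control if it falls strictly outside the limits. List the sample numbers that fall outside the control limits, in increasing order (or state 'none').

2, 4

Compare each point to [810.6, 930.6]: sample 2 = 975.1 > UCL; sample 4 = 792.8 < LCL.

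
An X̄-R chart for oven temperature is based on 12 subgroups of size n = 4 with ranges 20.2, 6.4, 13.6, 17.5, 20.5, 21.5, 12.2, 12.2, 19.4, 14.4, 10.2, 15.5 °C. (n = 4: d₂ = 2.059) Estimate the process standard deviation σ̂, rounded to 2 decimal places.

R̄ = (20.2 + 6.4 + 13.6 + 17.5 + 20.5 + 21.5 + 12.2 + 12.2 + 19.4 + 14.4 + 10.2 + 15.5) / 12 = 15.3000
σ̂ = R̄ / d₂ = 15.3000 / 2.059 = 7.4308

7.43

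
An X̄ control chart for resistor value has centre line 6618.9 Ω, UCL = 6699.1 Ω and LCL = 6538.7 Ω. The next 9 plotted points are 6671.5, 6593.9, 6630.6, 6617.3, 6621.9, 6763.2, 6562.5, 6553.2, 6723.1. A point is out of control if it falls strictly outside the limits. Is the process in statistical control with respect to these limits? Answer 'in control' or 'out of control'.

Compare each point to [6538.7, 6699.1]: sample 6 = 6763.2 > UCL; sample 9 = 6723.1 > UCL.

out of control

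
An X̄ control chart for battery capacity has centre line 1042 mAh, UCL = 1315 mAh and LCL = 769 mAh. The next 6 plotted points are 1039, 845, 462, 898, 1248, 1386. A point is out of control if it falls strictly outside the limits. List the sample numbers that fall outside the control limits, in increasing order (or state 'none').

3, 6

Compare each point to [769, 1315]: sample 3 = 462 < LCL; sample 6 = 1386 > UCL.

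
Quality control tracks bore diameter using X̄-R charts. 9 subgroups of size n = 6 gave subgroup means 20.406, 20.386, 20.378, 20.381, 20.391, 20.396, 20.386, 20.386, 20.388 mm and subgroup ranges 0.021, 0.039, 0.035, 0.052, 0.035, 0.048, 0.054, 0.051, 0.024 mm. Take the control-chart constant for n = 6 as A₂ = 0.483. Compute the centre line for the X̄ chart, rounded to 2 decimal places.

20.39

X̄̄ = (20.406 + 20.386 + 20.378 + 20.381 + 20.391 + 20.396 + 20.386 + 20.386 + 20.388) / 9 = 183.4980 / 9 = 20.3887
CL = X̄̄ = 20.3887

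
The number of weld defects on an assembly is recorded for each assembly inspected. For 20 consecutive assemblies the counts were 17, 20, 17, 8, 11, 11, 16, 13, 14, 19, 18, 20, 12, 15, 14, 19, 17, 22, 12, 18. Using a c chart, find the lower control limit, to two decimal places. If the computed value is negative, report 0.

3.78

c̄ = (17 + 20 + 17 + 8 + 11 + 11 + 16 + 13 + 14 + 19 + 18 + 20 + 12 + 15 + 14 + 19 + 17 + 22 + 12 + 18) / 20 = 313 / 20 = 15.6500
LCL = c̄ − 3√c̄ = 15.6500 − 3 × 3.9560 = 3.7820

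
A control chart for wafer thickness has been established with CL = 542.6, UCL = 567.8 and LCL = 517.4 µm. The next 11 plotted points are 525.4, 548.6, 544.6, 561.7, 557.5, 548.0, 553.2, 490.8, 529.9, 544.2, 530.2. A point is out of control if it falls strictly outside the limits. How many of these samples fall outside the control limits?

1

Compare each point to [517.4, 567.8]: sample 8 = 490.8 < LCL.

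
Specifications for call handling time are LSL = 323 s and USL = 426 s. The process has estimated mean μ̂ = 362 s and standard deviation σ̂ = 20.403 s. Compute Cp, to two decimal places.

Cp = (USL − LSL) / (6σ̂) = (426 − 323) / (6 × 20.403) = 103.0000 / 122.4180 = 0.8414

0.84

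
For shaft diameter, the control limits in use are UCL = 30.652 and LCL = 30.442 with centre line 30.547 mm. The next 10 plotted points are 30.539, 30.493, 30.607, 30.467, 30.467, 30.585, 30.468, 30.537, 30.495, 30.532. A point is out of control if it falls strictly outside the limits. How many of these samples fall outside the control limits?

0

All 10 points lie within [30.442, 30.652].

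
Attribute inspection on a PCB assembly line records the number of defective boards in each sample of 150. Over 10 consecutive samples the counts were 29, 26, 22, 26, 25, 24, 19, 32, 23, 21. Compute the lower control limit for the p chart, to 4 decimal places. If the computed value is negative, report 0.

p̄ = Σdᵢ / (k·n) = 247 / (10 × 150) = 0.16467
LCL = p̄ − 3·√(p̄(1−p̄)/n) = 0.16467 − 3 × 0.03028 = 0.07382

0.0738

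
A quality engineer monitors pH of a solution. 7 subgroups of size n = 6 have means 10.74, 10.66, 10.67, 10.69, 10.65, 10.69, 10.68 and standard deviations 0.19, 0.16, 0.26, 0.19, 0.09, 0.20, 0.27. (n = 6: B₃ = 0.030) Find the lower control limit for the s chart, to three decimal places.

0.006

s̄ = (0.19 + 0.16 + 0.26 + 0.19 + 0.09 + 0.20 + 0.27) / 7 = 0.1943
LCL_s = B₃·s̄ = 0.030 × 0.1943 = 0.0058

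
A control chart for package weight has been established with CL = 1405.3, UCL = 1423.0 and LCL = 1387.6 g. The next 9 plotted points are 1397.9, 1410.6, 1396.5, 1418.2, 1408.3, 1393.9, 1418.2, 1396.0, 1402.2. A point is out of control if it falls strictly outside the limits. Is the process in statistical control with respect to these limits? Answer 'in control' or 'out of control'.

All 9 points lie within [1387.6, 1423.0].

in control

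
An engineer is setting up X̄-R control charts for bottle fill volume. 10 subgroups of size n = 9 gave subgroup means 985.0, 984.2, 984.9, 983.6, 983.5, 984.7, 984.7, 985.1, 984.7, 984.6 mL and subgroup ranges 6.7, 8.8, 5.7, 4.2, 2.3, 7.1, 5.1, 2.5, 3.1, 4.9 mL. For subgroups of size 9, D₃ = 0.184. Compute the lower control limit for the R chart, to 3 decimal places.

0.927

R̄ = (6.7 + 8.8 + 5.7 + 4.2 + 2.3 + 7.1 + 5.1 + 2.5 + 3.1 + 4.9) / 10 = 50.4000 / 10 = 5.0400
LCL_R = D₃·R̄ = 0.184 × 5.0400 = 0.9274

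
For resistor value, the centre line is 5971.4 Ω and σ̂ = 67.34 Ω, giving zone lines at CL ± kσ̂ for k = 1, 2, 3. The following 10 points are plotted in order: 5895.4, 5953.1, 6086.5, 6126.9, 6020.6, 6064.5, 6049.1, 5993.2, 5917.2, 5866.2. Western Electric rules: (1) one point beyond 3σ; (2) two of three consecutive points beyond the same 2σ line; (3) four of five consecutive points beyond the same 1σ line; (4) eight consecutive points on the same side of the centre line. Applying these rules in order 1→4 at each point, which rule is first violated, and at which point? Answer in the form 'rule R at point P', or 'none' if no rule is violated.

rule 3 at point 7

Zone of each point (C = within 1σ̂, B = 1σ̂–2σ̂, A = 2σ̂–3σ̂, * = beyond 3σ̂; sign = side of CL): 1:-B, 2:-C, 3:+B, 4:+A, 5:+C, 6:+B, 7:+B, 8:+C, 9:-C, 10:-B
Rule 3 (four of five consecutive points beyond the same 1σ limit) is satisfied at point 7.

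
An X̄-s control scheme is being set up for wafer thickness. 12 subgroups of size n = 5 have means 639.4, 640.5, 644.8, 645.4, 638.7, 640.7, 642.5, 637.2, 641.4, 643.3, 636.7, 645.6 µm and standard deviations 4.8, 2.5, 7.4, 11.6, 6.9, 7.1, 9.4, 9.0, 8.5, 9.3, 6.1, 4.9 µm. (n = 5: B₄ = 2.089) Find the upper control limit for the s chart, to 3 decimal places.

s̄ = (4.8 + 2.5 + 7.4 + 11.6 + 6.9 + 7.1 + 9.4 + 9.0 + 8.5 + 9.3 + 6.1 + 4.9) / 12 = 7.2917
UCL_s = B₄·s̄ = 2.089 × 7.2917 = 15.2323

15.232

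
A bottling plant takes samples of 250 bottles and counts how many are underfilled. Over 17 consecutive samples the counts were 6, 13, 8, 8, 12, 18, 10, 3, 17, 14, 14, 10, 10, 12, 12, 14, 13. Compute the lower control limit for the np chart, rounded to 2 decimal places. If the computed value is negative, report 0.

p̄ = Σdᵢ / (k·n) = 194 / (17 × 250) = 0.04565
LCL = np̄ − 3·√(np̄(1−p̄)) = 11.4118 − 3 × 3.3001 = 1.5114

1.51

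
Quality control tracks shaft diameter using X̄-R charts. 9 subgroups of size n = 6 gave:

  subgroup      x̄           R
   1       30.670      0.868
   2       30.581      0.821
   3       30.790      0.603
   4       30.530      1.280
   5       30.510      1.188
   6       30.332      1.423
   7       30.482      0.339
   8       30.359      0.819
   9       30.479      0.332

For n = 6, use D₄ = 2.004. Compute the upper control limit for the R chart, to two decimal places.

1.71

R̄ = (0.868 + 0.821 + 0.603 + 1.280 + 1.188 + 1.423 + 0.339 + 0.819 + 0.332) / 9 = 7.6730 / 9 = 0.8526
UCL_R = D₄·R̄ = 2.004 × 0.8526 = 1.7085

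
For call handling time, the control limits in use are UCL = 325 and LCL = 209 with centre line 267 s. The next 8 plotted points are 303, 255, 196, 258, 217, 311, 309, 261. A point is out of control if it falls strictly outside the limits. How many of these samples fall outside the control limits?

1

Compare each point to [209, 325]: sample 3 = 196 < LCL.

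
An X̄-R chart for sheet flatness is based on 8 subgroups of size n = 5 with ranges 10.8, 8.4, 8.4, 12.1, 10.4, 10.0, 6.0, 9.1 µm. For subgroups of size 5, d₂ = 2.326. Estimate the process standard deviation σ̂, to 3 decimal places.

4.041

R̄ = (10.8 + 8.4 + 8.4 + 12.1 + 10.4 + 10.0 + 6.0 + 9.1) / 8 = 9.4000
σ̂ = R̄ / d₂ = 9.4000 / 2.326 = 4.0413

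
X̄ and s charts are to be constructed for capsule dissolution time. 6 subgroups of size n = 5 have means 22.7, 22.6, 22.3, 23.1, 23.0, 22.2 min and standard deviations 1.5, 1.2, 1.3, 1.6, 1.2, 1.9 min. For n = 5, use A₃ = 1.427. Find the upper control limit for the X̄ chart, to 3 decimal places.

24.719

X̄̄ = (22.7 + 22.6 + 22.3 + 23.1 + 23.0 + 22.2) / 6 = 22.6500
s̄ = (1.5 + 1.2 + 1.3 + 1.6 + 1.2 + 1.9) / 6 = 1.4500
UCL = X̄̄ + A₃·s̄ = 22.6500 + 1.427 × 1.4500 = 24.7192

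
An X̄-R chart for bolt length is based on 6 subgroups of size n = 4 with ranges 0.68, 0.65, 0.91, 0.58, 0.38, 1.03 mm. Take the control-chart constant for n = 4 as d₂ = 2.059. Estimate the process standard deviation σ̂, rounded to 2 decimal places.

R̄ = (0.68 + 0.65 + 0.91 + 0.58 + 0.38 + 1.03) / 6 = 0.7050
σ̂ = R̄ / d₂ = 0.7050 / 2.059 = 0.3424

0.34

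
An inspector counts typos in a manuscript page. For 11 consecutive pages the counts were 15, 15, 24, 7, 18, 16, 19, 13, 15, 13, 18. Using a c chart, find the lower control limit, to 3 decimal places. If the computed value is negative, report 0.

3.830

c̄ = (15 + 15 + 24 + 7 + 18 + 16 + 19 + 13 + 15 + 13 + 18) / 11 = 173 / 11 = 15.7273
LCL = c̄ − 3√c̄ = 15.7273 − 3 × 3.9658 = 3.8300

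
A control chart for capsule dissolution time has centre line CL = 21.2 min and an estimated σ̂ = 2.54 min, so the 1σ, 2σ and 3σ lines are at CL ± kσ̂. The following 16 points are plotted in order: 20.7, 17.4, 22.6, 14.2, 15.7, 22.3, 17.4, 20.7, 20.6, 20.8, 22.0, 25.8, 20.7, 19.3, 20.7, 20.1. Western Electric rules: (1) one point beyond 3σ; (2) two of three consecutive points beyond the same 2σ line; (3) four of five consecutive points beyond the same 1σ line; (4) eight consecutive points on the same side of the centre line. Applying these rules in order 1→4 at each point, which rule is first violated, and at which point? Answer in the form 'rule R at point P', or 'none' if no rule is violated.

rule 2 at point 5

Zone of each point (C = within 1σ̂, B = 1σ̂–2σ̂, A = 2σ̂–3σ̂, * = beyond 3σ̂; sign = side of CL): 1:-C, 2:-B, 3:+C, 4:-A, 5:-A, 6:+C, 7:-B, 8:-C, 9:-C, 10:-C, 11:+C, 12:+B, 13:-C, 14:-C, 15:-C, 16:-C
Rule 2 (two of three consecutive points beyond the same 2σ limit) is satisfied at point 5.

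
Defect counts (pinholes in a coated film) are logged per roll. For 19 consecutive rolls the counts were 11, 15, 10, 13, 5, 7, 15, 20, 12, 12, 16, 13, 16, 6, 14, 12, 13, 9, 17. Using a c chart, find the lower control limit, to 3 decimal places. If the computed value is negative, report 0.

1.848

c̄ = (11 + 15 + 10 + 13 + 5 + 7 + 15 + 20 + 12 + 12 + 16 + 13 + 16 + 6 + 14 + 12 + 13 + 9 + 17) / 19 = 236 / 19 = 12.4211
LCL = c̄ − 3√c̄ = 12.4211 − 3 × 3.5244 = 1.8480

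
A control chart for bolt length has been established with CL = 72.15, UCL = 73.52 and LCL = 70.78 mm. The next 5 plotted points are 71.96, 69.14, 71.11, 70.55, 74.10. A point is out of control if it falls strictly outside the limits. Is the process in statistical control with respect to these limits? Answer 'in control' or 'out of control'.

out of control

Compare each point to [70.78, 73.52]: sample 2 = 69.14 < LCL; sample 4 = 70.55 < LCL; sample 5 = 74.10 > UCL.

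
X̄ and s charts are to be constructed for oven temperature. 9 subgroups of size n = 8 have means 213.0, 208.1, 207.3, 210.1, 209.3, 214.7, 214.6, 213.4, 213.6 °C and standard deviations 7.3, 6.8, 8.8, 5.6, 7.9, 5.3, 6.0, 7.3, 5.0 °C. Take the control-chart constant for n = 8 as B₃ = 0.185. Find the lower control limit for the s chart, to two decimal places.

s̄ = (7.3 + 6.8 + 8.8 + 5.6 + 7.9 + 5.3 + 6.0 + 7.3 + 5.0) / 9 = 6.6667
LCL_s = B₃·s̄ = 0.185 × 6.6667 = 1.2333

1.23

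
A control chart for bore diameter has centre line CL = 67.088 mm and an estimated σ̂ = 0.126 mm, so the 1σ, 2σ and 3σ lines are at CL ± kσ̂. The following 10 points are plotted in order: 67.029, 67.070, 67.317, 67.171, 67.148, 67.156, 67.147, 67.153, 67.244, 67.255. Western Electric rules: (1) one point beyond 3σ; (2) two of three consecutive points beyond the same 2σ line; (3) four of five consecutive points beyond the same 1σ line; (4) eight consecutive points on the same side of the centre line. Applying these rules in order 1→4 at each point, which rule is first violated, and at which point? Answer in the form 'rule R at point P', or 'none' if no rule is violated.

Zone of each point (C = within 1σ̂, B = 1σ̂–2σ̂, A = 2σ̂–3σ̂, * = beyond 3σ̂; sign = side of CL): 1:-C, 2:-C, 3:+B, 4:+C, 5:+C, 6:+C, 7:+C, 8:+C, 9:+B, 10:+B
Rule 4 (eight consecutive points on the same side of the centre line) is satisfied at point 10.

rule 4 at point 10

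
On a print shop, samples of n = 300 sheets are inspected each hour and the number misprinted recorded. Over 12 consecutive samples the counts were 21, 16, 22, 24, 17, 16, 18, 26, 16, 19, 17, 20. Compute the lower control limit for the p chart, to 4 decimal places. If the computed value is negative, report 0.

0.0219

p̄ = Σdᵢ / (k·n) = 232 / (12 × 300) = 0.06444
LCL = p̄ − 3·√(p̄(1−p̄)/n) = 0.06444 − 3 × 0.01418 = 0.02192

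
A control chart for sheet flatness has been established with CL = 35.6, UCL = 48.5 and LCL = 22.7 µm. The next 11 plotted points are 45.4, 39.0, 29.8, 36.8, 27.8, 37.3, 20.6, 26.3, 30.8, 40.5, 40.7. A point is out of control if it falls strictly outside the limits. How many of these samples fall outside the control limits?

Compare each point to [22.7, 48.5]: sample 7 = 20.6 < LCL.

1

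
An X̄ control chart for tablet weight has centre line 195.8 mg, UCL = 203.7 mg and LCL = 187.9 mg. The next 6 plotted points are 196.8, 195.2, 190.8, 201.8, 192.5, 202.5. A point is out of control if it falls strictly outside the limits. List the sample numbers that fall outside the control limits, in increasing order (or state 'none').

none

All 6 points lie within [187.9, 203.7].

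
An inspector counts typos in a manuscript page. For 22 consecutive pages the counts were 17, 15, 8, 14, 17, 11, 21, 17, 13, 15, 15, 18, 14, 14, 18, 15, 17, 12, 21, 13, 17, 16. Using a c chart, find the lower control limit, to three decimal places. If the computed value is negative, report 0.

3.605

c̄ = (17 + 15 + 8 + 14 + 17 + 11 + 21 + 17 + 13 + 15 + 15 + 18 + 14 + 14 + 18 + 15 + 17 + 12 + 21 + 13 + 17 + 16) / 22 = 338 / 22 = 15.3636
LCL = c̄ − 3√c̄ = 15.3636 − 3 × 3.9196 = 3.6047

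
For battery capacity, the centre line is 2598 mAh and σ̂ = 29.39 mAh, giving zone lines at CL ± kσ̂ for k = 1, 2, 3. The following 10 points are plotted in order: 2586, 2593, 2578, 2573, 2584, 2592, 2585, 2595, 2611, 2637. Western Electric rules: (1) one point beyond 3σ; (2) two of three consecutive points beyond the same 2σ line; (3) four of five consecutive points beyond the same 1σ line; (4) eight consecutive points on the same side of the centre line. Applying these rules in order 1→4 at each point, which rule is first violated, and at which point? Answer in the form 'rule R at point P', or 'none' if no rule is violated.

rule 4 at point 8

Zone of each point (C = within 1σ̂, B = 1σ̂–2σ̂, A = 2σ̂–3σ̂, * = beyond 3σ̂; sign = side of CL): 1:-C, 2:-C, 3:-C, 4:-C, 5:-C, 6:-C, 7:-C, 8:-C, 9:+C, 10:+B
Rule 4 (eight consecutive points on the same side of the centre line) is satisfied at point 8.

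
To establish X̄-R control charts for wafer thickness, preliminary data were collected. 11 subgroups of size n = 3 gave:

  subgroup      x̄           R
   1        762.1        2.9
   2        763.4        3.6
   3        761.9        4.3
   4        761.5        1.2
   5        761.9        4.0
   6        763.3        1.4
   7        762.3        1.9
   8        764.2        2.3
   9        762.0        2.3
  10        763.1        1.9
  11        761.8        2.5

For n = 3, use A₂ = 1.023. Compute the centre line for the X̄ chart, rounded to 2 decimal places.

X̄̄ = (762.1 + 763.4 + 761.9 + 761.5 + 761.9 + 763.3 + 762.3 + 764.2 + 762.0 + 763.1 + 761.8) / 11 = 8387.5000 / 11 = 762.5000
CL = X̄̄ = 762.5000

762.50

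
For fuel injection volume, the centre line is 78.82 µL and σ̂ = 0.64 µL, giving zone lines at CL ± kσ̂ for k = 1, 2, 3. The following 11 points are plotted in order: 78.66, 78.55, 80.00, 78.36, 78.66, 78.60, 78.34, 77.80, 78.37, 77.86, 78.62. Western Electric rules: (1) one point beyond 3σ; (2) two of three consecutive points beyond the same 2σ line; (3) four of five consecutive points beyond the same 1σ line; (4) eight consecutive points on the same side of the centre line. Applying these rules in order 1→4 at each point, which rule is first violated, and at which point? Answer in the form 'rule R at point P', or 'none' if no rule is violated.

Zone of each point (C = within 1σ̂, B = 1σ̂–2σ̂, A = 2σ̂–3σ̂, * = beyond 3σ̂; sign = side of CL): 1:-C, 2:-C, 3:+B, 4:-C, 5:-C, 6:-C, 7:-C, 8:-B, 9:-C, 10:-B, 11:-C
Rule 4 (eight consecutive points on the same side of the centre line) is satisfied at point 11.

rule 4 at point 11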